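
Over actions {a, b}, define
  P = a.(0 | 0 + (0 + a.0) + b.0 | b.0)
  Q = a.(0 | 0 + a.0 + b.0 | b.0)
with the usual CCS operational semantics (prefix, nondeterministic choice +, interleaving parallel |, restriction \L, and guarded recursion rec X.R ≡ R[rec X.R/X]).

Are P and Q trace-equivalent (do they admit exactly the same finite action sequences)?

YES

Reachable graph of P (6 states):
  m0 = a.(0 | 0 + (0 + a.0) + b.0 | b.0) has moves —a→ m1
  m1 = 0 | 0 + (0 + a.0) + b.0 | b.0 has moves —a→ m2, —b→ m3, —b→ m4
  m2 = 0 has moves stopped
  m3 = 0 | b.0 has moves —b→ m5
  m4 = b.0 | 0 has moves —b→ m5
  m5 = 0 | 0 has moves stopped
Reachable graph of Q (6 states):
  n0 = a.(0 | 0 + a.0 + b.0 | b.0) has moves —a→ n1
  n1 = 0 | 0 + a.0 + b.0 | b.0 has moves —a→ n2, —b→ n3, —b→ n4
  n2 = 0 has moves stopped
  n3 = 0 | b.0 has moves —b→ n5
  n4 = b.0 | 0 has moves —b→ n5
  n5 = 0 | 0 has moves stopped
Bisimilarity quotient blocks:
  B0 = {m0, n0}
  B1 = {m1, n1}
  B2 = {m3, m4, n3, n4}
  B3 = {m2, m5, n2, n5}
m0 ∈ B0, n0 ∈ B0 → same block
Bisimilar ⇒ trace-equivalent.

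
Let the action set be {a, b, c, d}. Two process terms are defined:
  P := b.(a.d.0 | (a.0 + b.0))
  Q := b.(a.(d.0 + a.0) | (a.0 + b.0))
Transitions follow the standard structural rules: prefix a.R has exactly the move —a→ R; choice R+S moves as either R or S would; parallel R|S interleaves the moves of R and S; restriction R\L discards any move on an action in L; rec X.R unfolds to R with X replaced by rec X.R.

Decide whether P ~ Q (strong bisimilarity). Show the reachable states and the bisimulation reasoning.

Reachable graph of P (7 states):
  u0 = b.(a.d.0 | (a.0 + b.0)) ⊢ =b=> u1
  u1 = a.d.0 | (a.0 + b.0) ⊢ =a=> u2, =a=> u3, =b=> u2
  u2 = a.d.0 | 0 ⊢ =a=> u4
  u3 = d.0 | (a.0 + b.0) ⊢ =a=> u4, =b=> u4, =d=> u5
  u4 = d.0 | 0 ⊢ =d=> u6
  u5 = 0 | (a.0 + b.0) ⊢ =a=> u6, =b=> u6
  u6 = 0 | 0 ⊢ (no moves)
Reachable graph of Q (7 states):
  v0 = b.(a.(d.0 + a.0) | (a.0 + b.0)) ⊢ =b=> v1
  v1 = a.(d.0 + a.0) | (a.0 + b.0) ⊢ =a=> v2, =a=> v3, =b=> v3
  v2 = (d.0 + a.0) | (a.0 + b.0) ⊢ =a=> v4, =a=> v5, =b=> v4, =d=> v5
  v3 = a.(d.0 + a.0) | 0 ⊢ =a=> v4
  v4 = (d.0 + a.0) | 0 ⊢ =a=> v6, =d=> v6
  v5 = 0 | (a.0 + b.0) ⊢ =a=> v6, =b=> v6
  v6 = 0 | 0 ⊢ (no moves)
Coarsest stable partition (strong bisimilarity classes):
  B0 = {u0}
  B1 = {u1}
  B2 = {u2}
  B3 = {u4}
  B4 = {u6, v6}
  B5 = {u3}
  B6 = {u5, v5}
  B7 = {v0}
  B8 = {v1}
  B9 = {v3}
  B10 = {v4}
  B11 = {v2}
u0 ∈ B0, v0 ∈ B7 → different blocks

not bisimilar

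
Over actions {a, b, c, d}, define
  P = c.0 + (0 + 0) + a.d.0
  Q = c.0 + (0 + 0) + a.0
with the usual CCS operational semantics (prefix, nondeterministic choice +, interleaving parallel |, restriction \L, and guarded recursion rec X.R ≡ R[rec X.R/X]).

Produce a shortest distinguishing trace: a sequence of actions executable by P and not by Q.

LTS(P): 3 reachable states
  p0 = c.0 + (0 + 0) + a.d.0 → -a-> p1, -c-> p2
  p1 = d.0 → -d-> p2
  p2 = 0 → deadlocked
LTS(Q): 2 reachable states
  q0 = c.0 + (0 + 0) + a.0 → -a-> q1, -c-> q1
  q1 = 0 → deadlocked
Executing ad from P (initial set {p0}):
  step 1 (a): {p1}
  step 2 (d): {p2}
  ✓ P
Executing ad from Q (initial set {q0}):
  step 1 (a): {q1}
  step 2 (d): ∅  — Q cannot continue

ad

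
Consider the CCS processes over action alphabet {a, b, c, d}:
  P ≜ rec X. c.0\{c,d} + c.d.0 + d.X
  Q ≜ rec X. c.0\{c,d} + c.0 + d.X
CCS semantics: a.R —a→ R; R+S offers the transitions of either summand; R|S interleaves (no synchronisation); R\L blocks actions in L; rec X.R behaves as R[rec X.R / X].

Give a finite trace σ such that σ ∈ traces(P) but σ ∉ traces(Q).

P's transition system — 4 states:
  p0 = rec X. c.0\{c,d} + c.d.0 + d.X → --c--▸ p1, --c--▸ p2, --d--▸ p0
  p1 = 0\{c,d} → (no moves)
  p2 = d.0 → --d--▸ p3
  p3 = 0 → (no moves)
Q's transition system — 3 states:
  q0 = rec X. c.0\{c,d} + c.0 + d.X → --c--▸ q1, --c--▸ q2, --d--▸ q0
  q1 = 0 → (no moves)
  q2 = 0\{c,d} → (no moves)
Executing cd from P (initial set {p0}):
  [1] c ⇒ {p1, p2}
  [2] d ⇒ {p3}
  P completes σ.
Executing cd from Q (initial set {q0}):
  [1] c ⇒ {q1, q2}
  [2] d ⇒ ∅  — Q cannot continue

cd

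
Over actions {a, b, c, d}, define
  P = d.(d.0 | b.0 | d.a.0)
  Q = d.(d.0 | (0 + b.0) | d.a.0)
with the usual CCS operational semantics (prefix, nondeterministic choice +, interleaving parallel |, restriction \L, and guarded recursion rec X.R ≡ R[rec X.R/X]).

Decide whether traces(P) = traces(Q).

trace-equivalent

P's transition system — 13 states:
  u0 = d.(d.0 | b.0 | d.a.0) :: ··d··> u1
  u1 = d.0 | b.0 | d.a.0 :: ··b··> u2, ··d··> u3, ··d··> u4
  u2 = d.0 | 0 | d.a.0 :: ··d··> u5, ··d··> u6
  u3 = 0 | b.0 | d.a.0 :: ··b··> u5, ··d··> u7
  u4 = d.0 | b.0 | a.0 :: ··a··> u8, ··b··> u6, ··d··> u7
  u5 = 0 | 0 | d.a.0 :: ··d··> u9
  u6 = d.0 | 0 | a.0 :: ··a··> u10, ··d··> u9
  u7 = 0 | b.0 | a.0 :: ··a··> u11, ··b··> u9
  u8 = d.0 | b.0 | 0 :: ··b··> u10, ··d··> u11
  u9 = 0 | 0 | a.0 :: ··a··> u12
  u10 = d.0 | 0 | 0 :: ··d··> u12
  u11 = 0 | b.0 | 0 :: ··b··> u12
  u12 = 0 | 0 | 0 :: (no moves)
Q's transition system — 13 states:
  v0 = d.(d.0 | (0 + b.0) | d.a.0) :: ··d··> v1
  v1 = d.0 | (0 + b.0) | d.a.0 :: ··b··> v2, ··d··> v3, ··d··> v4
  v2 = d.0 | 0 | d.a.0 :: ··d··> v5, ··d··> v6
  v3 = 0 | (0 + b.0) | d.a.0 :: ··b··> v5, ··d··> v7
  v4 = d.0 | (0 + b.0) | a.0 :: ··a··> v8, ··b··> v6, ··d··> v7
  v5 = 0 | 0 | d.a.0 :: ··d··> v9
  v6 = d.0 | 0 | a.0 :: ··a··> v10, ··d··> v9
  v7 = 0 | (0 + b.0) | a.0 :: ··a··> v11, ··b··> v9
  v8 = d.0 | (0 + b.0) | 0 :: ··b··> v10, ··d··> v11
  v9 = 0 | 0 | a.0 :: ··a··> v12
  v10 = d.0 | 0 | 0 :: ··d··> v12
  v11 = 0 | (0 + b.0) | 0 :: ··b··> v12
  v12 = 0 | 0 | 0 :: (no moves)
Bisimilarity quotient blocks:
  B0 = {u0, v0}
  B1 = {u1, v1}
  B2 = {u2, v2}
  B3 = {u5, v5}
  B4 = {u9, v9}
  B5 = {u12, v12}
  B6 = {u6, v6}
  B7 = {u10, v10}
  B8 = {u3, v3}
  B9 = {u7, v7}
  B10 = {u11, v11}
  B11 = {u4, v4}
  B12 = {u8, v8}
u0 ∈ B0, v0 ∈ B0 → same block
Bisimilar ⇒ trace-equivalent.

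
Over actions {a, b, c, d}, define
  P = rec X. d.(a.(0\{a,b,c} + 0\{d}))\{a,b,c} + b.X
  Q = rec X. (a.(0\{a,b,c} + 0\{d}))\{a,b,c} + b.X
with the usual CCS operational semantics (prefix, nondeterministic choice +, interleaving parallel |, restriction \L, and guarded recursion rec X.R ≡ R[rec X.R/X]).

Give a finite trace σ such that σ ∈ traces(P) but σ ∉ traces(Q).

LTS(P): 2 reachable states
  u0 = rec X. d.(a.(0\{a,b,c} + 0\{d}))\{a,b,c} + b.X | --b--▸ u0, --d--▸ u1
  u1 = (a.(0\{a,b,c} + 0\{d}))\{a,b,c} | ∅
LTS(Q): 1 reachable states
  v0 = rec X. (a.(0\{a,b,c} + 0\{d}))\{a,b,c} + b.X | --b--▸ v0
Executing d from P (initial set {u0}):
  after d @ step 1: {u1}
  ✓ P
Executing d from Q (initial set {v0}):
  after d @ step 1: no successor for Q

d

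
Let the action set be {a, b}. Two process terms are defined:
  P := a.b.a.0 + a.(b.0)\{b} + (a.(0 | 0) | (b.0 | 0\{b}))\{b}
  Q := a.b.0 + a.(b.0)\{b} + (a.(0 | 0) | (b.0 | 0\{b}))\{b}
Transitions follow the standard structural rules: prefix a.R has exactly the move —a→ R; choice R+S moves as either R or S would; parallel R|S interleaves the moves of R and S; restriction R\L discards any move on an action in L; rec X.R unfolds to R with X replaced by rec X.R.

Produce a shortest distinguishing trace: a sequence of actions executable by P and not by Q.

aba

Reachable graph of P (6 states):
  m0 = a.b.a.0 + a.(b.0)\{b} + (a.(0 | 0) | (b.0 | 0\{b}))\{b} → =a=> m1, =a=> m2, =a=> m3
  m1 = (0 | 0 | (b.0 | 0\{b}))\{b} → stopped
  m2 = (b.0)\{b} → stopped
  m3 = b.a.0 → =b=> m4
  m4 = a.0 → =a=> m5
  m5 = 0 → stopped
Reachable graph of Q (5 states):
  n0 = a.b.0 + a.(b.0)\{b} + (a.(0 | 0) | (b.0 | 0\{b}))\{b} → =a=> n1, =a=> n2, =a=> n3
  n1 = (0 | 0 | (b.0 | 0\{b}))\{b} → stopped
  n2 = (b.0)\{b} → stopped
  n3 = b.0 → =b=> n4
  n4 = 0 → stopped
Run σ = ⟨aba⟩ on P: start {m0}
  [1] a ⇒ {m1, m2, m3}
  [2] b ⇒ {m4}
  [3] a ⇒ {m5}
  — P admits the full trace.
Run σ = ⟨aba⟩ on Q: start {n0}
  [1] a ⇒ {n1, n2, n3}
  [2] b ⇒ {n4}
  [3] a ⇒ no successor for Q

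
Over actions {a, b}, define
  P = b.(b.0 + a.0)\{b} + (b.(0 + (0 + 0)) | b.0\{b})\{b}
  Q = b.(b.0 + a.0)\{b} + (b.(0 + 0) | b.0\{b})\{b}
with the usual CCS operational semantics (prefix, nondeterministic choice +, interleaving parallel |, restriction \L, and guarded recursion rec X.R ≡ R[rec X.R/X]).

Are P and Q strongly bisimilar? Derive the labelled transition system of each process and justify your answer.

Reachable graph of P (3 states):
  m0 = b.(b.0 + a.0)\{b} + (b.(0 + (0 + 0)) | b.0\{b})\{b} :: =b=> m1
  m1 = (b.0 + a.0)\{b} :: =a=> m2
  m2 = 0\{b} :: ·
Reachable graph of Q (3 states):
  n0 = b.(b.0 + a.0)\{b} + (b.(0 + 0) | b.0\{b})\{b} :: =b=> n1
  n1 = (b.0 + a.0)\{b} :: =a=> n2
  n2 = 0\{b} :: ·
Coarsest stable partition (strong bisimilarity classes):
  B0 = {m0, n0}
  B1 = {m1, n1}
  B2 = {m2, n2}
m0 ∈ B0, n0 ∈ B0 → same block

P ~ Q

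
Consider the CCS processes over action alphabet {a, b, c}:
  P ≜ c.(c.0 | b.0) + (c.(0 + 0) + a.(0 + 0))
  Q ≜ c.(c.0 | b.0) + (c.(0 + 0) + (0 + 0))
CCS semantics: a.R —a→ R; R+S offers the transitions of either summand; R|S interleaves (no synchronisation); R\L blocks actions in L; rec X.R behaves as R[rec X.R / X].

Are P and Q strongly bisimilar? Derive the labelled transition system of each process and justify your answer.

Reachable graph of P (6 states):
  m0 = c.(c.0 | b.0) + (c.(0 + 0) + a.(0 + 0)) ⊢ ··a··> m1, ··c··> m1, ··c··> m2
  m1 = 0 + 0 ⊢ (no moves)
  m2 = c.0 | b.0 ⊢ ··b··> m3, ··c··> m4
  m3 = c.0 | 0 ⊢ ··c··> m5
  m4 = 0 | b.0 ⊢ ··b··> m5
  m5 = 0 | 0 ⊢ (no moves)
Reachable graph of Q (6 states):
  n0 = c.(c.0 | b.0) + (c.(0 + 0) + (0 + 0)) ⊢ ··c··> n1, ··c··> n2
  n1 = 0 + 0 ⊢ (no moves)
  n2 = c.0 | b.0 ⊢ ··b··> n3, ··c··> n4
  n3 = c.0 | 0 ⊢ ··c··> n5
  n4 = 0 | b.0 ⊢ ··b··> n5
  n5 = 0 | 0 ⊢ (no moves)
Bisimilarity quotient blocks:
  B0 = {m0}
  B1 = {m1, m5, n1, n5}
  B2 = {m2, n2}
  B3 = {m4, n4}
  B4 = {m3, n3}
  B5 = {n0}
m0 ∈ B0, n0 ∈ B5 → different blocks

NO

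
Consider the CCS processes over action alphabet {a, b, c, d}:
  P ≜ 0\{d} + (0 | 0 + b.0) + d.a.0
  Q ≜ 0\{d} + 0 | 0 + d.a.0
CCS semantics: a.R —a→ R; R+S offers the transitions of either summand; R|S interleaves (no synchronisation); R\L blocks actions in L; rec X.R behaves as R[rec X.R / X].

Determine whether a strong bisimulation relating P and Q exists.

NO

P's transition system — 3 states:
  s0 = 0\{d} + (0 | 0 + b.0) + d.a.0 :: —b→ s1, —d→ s2
  s1 = 0 :: (no moves)
  s2 = a.0 :: —a→ s1
Q's transition system — 3 states:
  t0 = 0\{d} + 0 | 0 + d.a.0 :: —d→ t1
  t1 = a.0 :: —a→ t2
  t2 = 0 :: (no moves)
Bisimilarity quotient blocks:
  B0 = {s0}
  B1 = {s2, t1}
  B2 = {s1, t2}
  B3 = {t0}
s0 ∈ B0, t0 ∈ B3 → different blocks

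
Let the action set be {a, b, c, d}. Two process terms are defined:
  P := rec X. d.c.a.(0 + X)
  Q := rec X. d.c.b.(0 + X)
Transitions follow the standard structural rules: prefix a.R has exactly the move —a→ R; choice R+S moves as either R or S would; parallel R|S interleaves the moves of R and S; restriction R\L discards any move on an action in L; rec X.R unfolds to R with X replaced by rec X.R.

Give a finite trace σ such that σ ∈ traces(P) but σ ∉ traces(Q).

LTS(P): 4 reachable states
  s0 = rec X. d.c.a.(0 + X) | —d→ s1
  s1 = c.a.(0 + (rec X. d.c.a.(0 + X))) | —c→ s2
  s2 = a.(0 + (rec X. d.c.a.(0 + X))) | —a→ s3
  s3 = 0 + (rec X. d.c.a.(0 + X)) | —d→ s1
LTS(Q): 4 reachable states
  t0 = rec X. d.c.b.(0 + X) | —d→ t1
  t1 = c.b.(0 + (rec X. d.c.b.(0 + X))) | —c→ t2
  t2 = b.(0 + (rec X. d.c.b.(0 + X))) | —b→ t3
  t3 = 0 + (rec X. d.c.b.(0 + X)) | —d→ t1
Trace ⟨dca⟩ through P, begin at {s0}:
  after d @ step 1: {s1}
  after c @ step 2: {s2}
  after a @ step 3: {s3}
  — P admits the full trace.
Trace ⟨dca⟩ through Q, begin at {t0}:
  after d @ step 1: {t1}
  after c @ step 2: {t2}
  after a @ step 3: no successor for Q

dca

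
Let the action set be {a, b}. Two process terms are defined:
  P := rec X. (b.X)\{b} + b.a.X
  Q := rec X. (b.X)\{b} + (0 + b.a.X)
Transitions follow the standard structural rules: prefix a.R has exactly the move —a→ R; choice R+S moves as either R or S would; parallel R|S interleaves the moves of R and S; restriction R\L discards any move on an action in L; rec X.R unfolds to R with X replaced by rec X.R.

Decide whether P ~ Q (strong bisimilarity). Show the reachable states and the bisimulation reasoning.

Reachable graph of P (2 states):
  s0 = rec X. (b.X)\{b} + b.a.X ⊢ --b--▸ s1
  s1 = a.(rec X. (b.X)\{b} + b.a.X) ⊢ --a--▸ s0
Reachable graph of Q (2 states):
  t0 = rec X. (b.X)\{b} + (0 + b.a.X) ⊢ --b--▸ t1
  t1 = a.(rec X. (b.X)\{b} + (0 + b.a.X)) ⊢ --a--▸ t0
Partition-refinement fixed point:
  B0 = {s0, t0}
  B1 = {s1, t1}
s0 ∈ B0, t0 ∈ B0 → same block

bisimilar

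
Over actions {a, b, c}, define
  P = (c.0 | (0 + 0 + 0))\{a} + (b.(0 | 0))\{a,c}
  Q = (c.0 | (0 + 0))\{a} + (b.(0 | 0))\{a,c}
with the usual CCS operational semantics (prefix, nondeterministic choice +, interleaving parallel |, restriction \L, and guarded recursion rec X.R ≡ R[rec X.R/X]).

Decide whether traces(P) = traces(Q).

traces(P) = traces(Q)

Reachable graph of P (3 states):
  u0 = (c.0 | (0 + 0 + 0))\{a} + (b.(0 | 0))\{a,c} → =b=> u1, =c=> u2
  u1 = (0 | 0)\{a,c} → ·
  u2 = (0 | (0 + 0 + 0))\{a} → ·
Reachable graph of Q (3 states):
  v0 = (c.0 | (0 + 0))\{a} + (b.(0 | 0))\{a,c} → =b=> v1, =c=> v2
  v1 = (0 | 0)\{a,c} → ·
  v2 = (0 | (0 + 0))\{a} → ·
Partition-refinement fixed point:
  B0 = {u0, v0}
  B1 = {u1, u2, v1, v2}
u0 ∈ B0, v0 ∈ B0 → same block
Bisimilar ⇒ trace-equivalent.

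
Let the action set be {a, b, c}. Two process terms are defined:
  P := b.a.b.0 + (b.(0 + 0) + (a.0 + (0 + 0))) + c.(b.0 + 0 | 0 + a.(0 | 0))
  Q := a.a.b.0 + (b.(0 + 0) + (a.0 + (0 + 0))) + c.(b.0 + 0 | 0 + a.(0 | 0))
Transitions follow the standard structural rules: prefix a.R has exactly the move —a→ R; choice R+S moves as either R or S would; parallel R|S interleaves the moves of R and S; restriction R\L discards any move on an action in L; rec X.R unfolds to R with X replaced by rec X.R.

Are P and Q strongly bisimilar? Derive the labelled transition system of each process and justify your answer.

P ≁ Q

Reachable graph of P (7 states):
  m0 = b.a.b.0 + (b.(0 + 0) + (a.0 + (0 + 0))) + c.(b.0 + 0 | 0 + a.(0 | 0)) | =a=> m1, =b=> m2, =b=> m3, =c=> m4
  m1 = 0 | ·
  m2 = 0 + 0 | ·
  m3 = a.b.0 | =a=> m5
  m4 = b.0 + 0 | 0 + a.(0 | 0) | =a=> m6, =b=> m1
  m5 = b.0 | =b=> m1
  m6 = 0 | 0 | ·
Reachable graph of Q (7 states):
  n0 = a.a.b.0 + (b.(0 + 0) + (a.0 + (0 + 0))) + c.(b.0 + 0 | 0 + a.(0 | 0)) | =a=> n1, =a=> n2, =b=> n3, =c=> n4
  n1 = 0 | ·
  n2 = a.b.0 | =a=> n5
  n3 = 0 + 0 | ·
  n4 = b.0 + 0 | 0 + a.(0 | 0) | =a=> n6, =b=> n1
  n5 = b.0 | =b=> n1
  n6 = 0 | 0 | ·
Partition-refinement fixed point:
  B0 = {m0}
  B1 = {m1, m2, m6, n1, n3, n6}
  B2 = {m3, n2}
  B3 = {m5, n5}
  B4 = {m4, n4}
  B5 = {n0}
m0 ∈ B0, n0 ∈ B5 → different blocks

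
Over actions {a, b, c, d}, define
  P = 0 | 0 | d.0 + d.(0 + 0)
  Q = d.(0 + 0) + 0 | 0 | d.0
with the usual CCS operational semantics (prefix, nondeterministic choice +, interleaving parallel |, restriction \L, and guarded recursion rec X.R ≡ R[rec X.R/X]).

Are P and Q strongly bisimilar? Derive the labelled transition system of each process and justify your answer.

LTS(P): 3 reachable states
  p0 = 0 | 0 | d.0 + d.(0 + 0) → —d→ p1, —d→ p2
  p1 = 0 + 0 → stopped
  p2 = 0 | 0 | 0 → stopped
LTS(Q): 3 reachable states
  q0 = d.(0 + 0) + 0 | 0 | d.0 → —d→ q1, —d→ q2
  q1 = 0 + 0 → stopped
  q2 = 0 | 0 | 0 → stopped
Coarsest stable partition (strong bisimilarity classes):
  B0 = {p0, q0}
  B1 = {p1, p2, q1, q2}
p0 ∈ B0, q0 ∈ B0 → same block

P ~ Q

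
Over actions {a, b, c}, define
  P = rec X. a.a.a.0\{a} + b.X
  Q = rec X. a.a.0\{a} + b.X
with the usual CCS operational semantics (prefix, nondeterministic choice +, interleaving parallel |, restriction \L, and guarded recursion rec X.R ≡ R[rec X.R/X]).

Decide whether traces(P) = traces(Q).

P's transition system — 4 states:
  u0 = rec X. a.a.a.0\{a} + b.X | --a--▸ u1, --b--▸ u0
  u1 = a.a.0\{a} | --a--▸ u2
  u2 = a.0\{a} | --a--▸ u3
  u3 = 0\{a} | (no moves)
Q's transition system — 3 states:
  v0 = rec X. a.a.0\{a} + b.X | --a--▸ v1, --b--▸ v0
  v1 = a.0\{a} | --a--▸ v2
  v2 = 0\{a} | (no moves)
Run σ = ⟨aaa⟩ on P: start {u0}
  [1] a ⇒ {u1}
  [2] a ⇒ {u2}
  [3] a ⇒ {u3}
  — P admits the full trace.
Run σ = ⟨aaa⟩ on Q: start {v0}
  [1] a ⇒ {v1}
  [2] a ⇒ {v2}
  [3] a ⇒ ∅ (Q stuck)

trace-distinct — witness ⟨aaa⟩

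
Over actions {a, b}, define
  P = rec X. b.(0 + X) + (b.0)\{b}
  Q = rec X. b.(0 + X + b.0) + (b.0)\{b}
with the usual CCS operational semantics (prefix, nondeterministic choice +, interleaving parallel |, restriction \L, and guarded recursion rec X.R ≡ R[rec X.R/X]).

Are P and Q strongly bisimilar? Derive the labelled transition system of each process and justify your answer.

P ≁ Q

P's transition system — 2 states:
  u0 = rec X. b.(0 + X) + (b.0)\{b} | --b--▸ u1
  u1 = 0 + (rec X. b.(0 + X) + (b.0)\{b}) | --b--▸ u1
Q's transition system — 3 states:
  v0 = rec X. b.(0 + X + b.0) + (b.0)\{b} | --b--▸ v1
  v1 = 0 + (rec X. b.(0 + X + b.0) + (b.0)\{b}) + b.0 | --b--▸ v1, --b--▸ v2
  v2 = 0 | (no moves)
Partition-refinement fixed point:
  B0 = {u0, u1}
  B1 = {v0}
  B2 = {v1}
  B3 = {v2}
u0 ∈ B0, v0 ∈ B1 → different blocks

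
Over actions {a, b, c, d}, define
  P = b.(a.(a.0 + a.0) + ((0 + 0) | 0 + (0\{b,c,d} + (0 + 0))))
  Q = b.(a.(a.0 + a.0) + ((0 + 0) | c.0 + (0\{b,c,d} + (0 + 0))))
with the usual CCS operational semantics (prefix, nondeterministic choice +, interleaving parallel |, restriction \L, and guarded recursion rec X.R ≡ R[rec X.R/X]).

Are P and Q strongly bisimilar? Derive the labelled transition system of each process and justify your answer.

P ≁ Q

P's transition system — 4 states:
  u0 = b.(a.(a.0 + a.0) + ((0 + 0) | 0 + (0\{b,c,d} + (0 + 0)))) :: -b-> u1
  u1 = a.(a.0 + a.0) + ((0 + 0) | 0 + (0\{b,c,d} + (0 + 0))) :: -a-> u2
  u2 = a.0 + a.0 :: -a-> u3
  u3 = 0 :: ∅
Q's transition system — 5 states:
  v0 = b.(a.(a.0 + a.0) + ((0 + 0) | c.0 + (0\{b,c,d} + (0 + 0)))) :: -b-> v1
  v1 = a.(a.0 + a.0) + ((0 + 0) | c.0 + (0\{b,c,d} + (0 + 0))) :: -a-> v2, -c-> v3
  v2 = a.0 + a.0 :: -a-> v4
  v3 = (0 + 0) | 0 :: ∅
  v4 = 0 :: ∅
Coarsest stable partition (strong bisimilarity classes):
  B0 = {u0}
  B1 = {u1}
  B2 = {u2, v2}
  B3 = {u3, v3, v4}
  B4 = {v0}
  B5 = {v1}
u0 ∈ B0, v0 ∈ B4 → different blocks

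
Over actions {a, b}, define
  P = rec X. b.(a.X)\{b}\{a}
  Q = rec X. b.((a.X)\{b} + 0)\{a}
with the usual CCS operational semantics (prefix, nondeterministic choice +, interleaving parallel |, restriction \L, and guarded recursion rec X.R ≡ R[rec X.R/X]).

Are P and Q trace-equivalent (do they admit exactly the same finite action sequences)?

P's transition system — 2 states:
  m0 = rec X. b.(a.X)\{b}\{a} ⊢ --b--▸ m1
  m1 = (a.(rec X. b.(a.X)\{b}\{a}))\{b}\{a} ⊢ ·
Q's transition system — 2 states:
  n0 = rec X. b.((a.X)\{b} + 0)\{a} ⊢ --b--▸ n1
  n1 = ((a.(rec X. b.((a.X)\{b} + 0)\{a}))\{b} + 0)\{a} ⊢ ·
Bisimilarity quotient blocks:
  B0 = {m0, n0}
  B1 = {m1, n1}
m0 ∈ B0, n0 ∈ B0 → same block
Bisimilar ⇒ trace-equivalent.

traces(P) = traces(Q)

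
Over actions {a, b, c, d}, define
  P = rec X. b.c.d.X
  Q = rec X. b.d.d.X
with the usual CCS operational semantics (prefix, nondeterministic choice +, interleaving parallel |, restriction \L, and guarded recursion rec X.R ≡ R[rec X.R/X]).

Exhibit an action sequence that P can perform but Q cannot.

P's transition system — 3 states:
  u0 = rec X. b.c.d.X ⊢ -b-> u1
  u1 = c.d.(rec X. b.c.d.X) ⊢ -c-> u2
  u2 = d.(rec X. b.c.d.X) ⊢ -d-> u0
Q's transition system — 3 states:
  v0 = rec X. b.d.d.X ⊢ -b-> v1
  v1 = d.d.(rec X. b.d.d.X) ⊢ -d-> v2
  v2 = d.(rec X. b.d.d.X) ⊢ -d-> v0
Run σ = ⟨bc⟩ on P: start {u0}
  [1] b ⇒ {u1}
  [2] c ⇒ {u2}
  — P admits the full trace.
Run σ = ⟨bc⟩ on Q: start {v0}
  [1] b ⇒ {v1}
  [2] c ⇒ no successor for Q

bc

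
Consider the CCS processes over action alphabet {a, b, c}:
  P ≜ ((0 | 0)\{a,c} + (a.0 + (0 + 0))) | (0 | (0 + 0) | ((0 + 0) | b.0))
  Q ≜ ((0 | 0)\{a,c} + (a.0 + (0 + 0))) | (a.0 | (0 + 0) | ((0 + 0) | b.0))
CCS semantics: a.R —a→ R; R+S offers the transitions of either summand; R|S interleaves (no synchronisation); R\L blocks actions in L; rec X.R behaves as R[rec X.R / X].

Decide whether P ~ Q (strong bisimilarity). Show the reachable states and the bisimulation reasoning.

Reachable graph of P (4 states):
  s0 = ((0 | 0)\{a,c} + (a.0 + (0 + 0))) | (0 | (0 + 0) | ((0 + 0) | b.0)) :: =a=> s1, =b=> s2
  s1 = 0 | (0 | (0 + 0) | ((0 + 0) | b.0)) :: =b=> s3
  s2 = ((0 | 0)\{a,c} + (a.0 + (0 + 0))) | (0 | (0 + 0) | ((0 + 0) | 0)) :: =a=> s3
  s3 = 0 | (0 | (0 + 0) | ((0 + 0) | 0)) :: stopped
Reachable graph of Q (8 states):
  t0 = ((0 | 0)\{a,c} + (a.0 + (0 + 0))) | (a.0 | (0 + 0) | ((0 + 0) | b.0)) :: =a=> t1, =a=> t2, =b=> t3
  t1 = ((0 | 0)\{a,c} + (a.0 + (0 + 0))) | (0 | (0 + 0) | ((0 + 0) | b.0)) :: =a=> t4, =b=> t5
  t2 = 0 | (a.0 | (0 + 0) | ((0 + 0) | b.0)) :: =a=> t4, =b=> t6
  t3 = ((0 | 0)\{a,c} + (a.0 + (0 + 0))) | (a.0 | (0 + 0) | ((0 + 0) | 0)) :: =a=> t5, =a=> t6
  t4 = 0 | (0 | (0 + 0) | ((0 + 0) | b.0)) :: =b=> t7
  t5 = ((0 | 0)\{a,c} + (a.0 + (0 + 0))) | (0 | (0 + 0) | ((0 + 0) | 0)) :: =a=> t7
  t6 = 0 | (a.0 | (0 + 0) | ((0 + 0) | 0)) :: =a=> t7
  t7 = 0 | (0 | (0 + 0) | ((0 + 0) | 0)) :: stopped
Bisimilarity quotient blocks:
  B0 = {s0, t1, t2}
  B1 = {s1, t4}
  B2 = {s3, t7}
  B3 = {s2, t5, t6}
  B4 = {t0}
  B5 = {t3}
s0 ∈ B0, t0 ∈ B4 → different blocks

NO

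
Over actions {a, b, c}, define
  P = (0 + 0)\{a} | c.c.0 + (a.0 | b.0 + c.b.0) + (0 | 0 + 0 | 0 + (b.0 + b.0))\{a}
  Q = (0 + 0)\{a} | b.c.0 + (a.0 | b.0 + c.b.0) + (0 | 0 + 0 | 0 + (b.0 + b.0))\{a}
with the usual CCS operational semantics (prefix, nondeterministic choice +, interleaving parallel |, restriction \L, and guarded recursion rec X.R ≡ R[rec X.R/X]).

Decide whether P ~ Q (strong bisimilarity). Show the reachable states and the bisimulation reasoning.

NO

P's transition system — 9 states:
  p0 = (0 + 0)\{a} | c.c.0 + (a.0 | b.0 + c.b.0) + (0 | 0 + 0 | 0 + (b.0 + b.0))\{a} has moves --a--▸ p1, --b--▸ p2, --b--▸ p3, --c--▸ p4, --c--▸ p5
  p1 = 0 | b.0 has moves --b--▸ p6
  p2 = 0\{a} has moves ∅
  p3 = a.0 | 0 has moves --a--▸ p6
  p4 = (0 + 0)\{a} | c.0 has moves --c--▸ p7
  p5 = b.0 has moves --b--▸ p8
  p6 = 0 | 0 has moves ∅
  p7 = (0 + 0)\{a} | 0 has moves ∅
  p8 = 0 has moves ∅
Q's transition system — 9 states:
  q0 = (0 + 0)\{a} | b.c.0 + (a.0 | b.0 + c.b.0) + (0 | 0 + 0 | 0 + (b.0 + b.0))\{a} has moves --a--▸ q1, --b--▸ q2, --b--▸ q3, --b--▸ q4, --c--▸ q5
  q1 = 0 | b.0 has moves --b--▸ q6
  q2 = (0 + 0)\{a} | c.0 has moves --c--▸ q7
  q3 = 0\{a} has moves ∅
  q4 = a.0 | 0 has moves --a--▸ q6
  q5 = b.0 has moves --b--▸ q8
  q6 = 0 | 0 has moves ∅
  q7 = (0 + 0)\{a} | 0 has moves ∅
  q8 = 0 has moves ∅
Bisimilarity quotient blocks:
  B0 = {p0}
  B1 = {p3, q4}
  B2 = {p2, p6, p7, p8, q3, q6, q7, q8}
  B3 = {p4, q2}
  B4 = {p1, p5, q1, q5}
  B5 = {q0}
p0 ∈ B0, q0 ∈ B5 → different blocks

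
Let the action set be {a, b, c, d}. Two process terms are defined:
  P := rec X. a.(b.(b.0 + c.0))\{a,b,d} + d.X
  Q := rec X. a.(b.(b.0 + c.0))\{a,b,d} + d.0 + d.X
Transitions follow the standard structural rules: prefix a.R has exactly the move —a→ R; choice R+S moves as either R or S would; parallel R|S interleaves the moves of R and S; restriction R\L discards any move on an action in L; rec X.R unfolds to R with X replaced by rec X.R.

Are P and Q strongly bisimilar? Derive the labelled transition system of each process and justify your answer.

P ≁ Q

Reachable graph of P (2 states):
  m0 = rec X. a.(b.(b.0 + c.0))\{a,b,d} + d.X ⊢ -a-> m1, -d-> m0
  m1 = (b.(b.0 + c.0))\{a,b,d} ⊢ (no moves)
Reachable graph of Q (3 states):
  n0 = rec X. a.(b.(b.0 + c.0))\{a,b,d} + d.0 + d.X ⊢ -a-> n1, -d-> n0, -d-> n2
  n1 = (b.(b.0 + c.0))\{a,b,d} ⊢ (no moves)
  n2 = 0 ⊢ (no moves)
Coarsest stable partition (strong bisimilarity classes):
  B0 = {m0}
  B1 = {m1, n1, n2}
  B2 = {n0}
m0 ∈ B0, n0 ∈ B2 → different blocks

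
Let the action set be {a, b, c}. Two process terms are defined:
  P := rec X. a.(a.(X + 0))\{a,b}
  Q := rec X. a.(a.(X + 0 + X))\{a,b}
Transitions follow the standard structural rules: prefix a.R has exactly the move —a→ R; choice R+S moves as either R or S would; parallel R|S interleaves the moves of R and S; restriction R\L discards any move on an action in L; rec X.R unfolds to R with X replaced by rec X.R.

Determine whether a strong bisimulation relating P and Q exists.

bisimilar

LTS(P): 2 reachable states
  m0 = rec X. a.(a.(X + 0))\{a,b} → —a→ m1
  m1 = (a.((rec X. a.(a.(X + 0))\{a,b}) + 0))\{a,b} → (no moves)
LTS(Q): 2 reachable states
  n0 = rec X. a.(a.(X + 0 + X))\{a,b} → —a→ n1
  n1 = (a.((rec X. a.(a.(X + 0 + X))\{a,b}) + 0 + (rec X. a.(a.(X + 0 + X))\{a,b})))\{a,b} → (no moves)
Coarsest stable partition (strong bisimilarity classes):
  B0 = {m0, n0}
  B1 = {m1, n1}
m0 ∈ B0, n0 ∈ B0 → same block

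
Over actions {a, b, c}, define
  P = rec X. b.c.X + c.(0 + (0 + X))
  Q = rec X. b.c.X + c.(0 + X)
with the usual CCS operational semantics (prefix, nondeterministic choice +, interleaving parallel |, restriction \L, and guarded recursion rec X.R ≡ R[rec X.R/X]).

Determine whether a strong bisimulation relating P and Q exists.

Reachable graph of P (3 states):
  p0 = rec X. b.c.X + c.(0 + (0 + X)) | ··b··> p1, ··c··> p2
  p1 = c.(rec X. b.c.X + c.(0 + (0 + X))) | ··c··> p0
  p2 = 0 + (0 + (rec X. b.c.X + c.(0 + (0 + X)))) | ··b··> p1, ··c··> p2
Reachable graph of Q (3 states):
  q0 = rec X. b.c.X + c.(0 + X) | ··b··> q1, ··c··> q2
  q1 = c.(rec X. b.c.X + c.(0 + X)) | ··c··> q0
  q2 = 0 + (rec X. b.c.X + c.(0 + X)) | ··b··> q1, ··c··> q2
Bisimilarity quotient blocks:
  B0 = {p0, p2, q0, q2}
  B1 = {p1, q1}
p0 ∈ B0, q0 ∈ B0 → same block

P ~ Q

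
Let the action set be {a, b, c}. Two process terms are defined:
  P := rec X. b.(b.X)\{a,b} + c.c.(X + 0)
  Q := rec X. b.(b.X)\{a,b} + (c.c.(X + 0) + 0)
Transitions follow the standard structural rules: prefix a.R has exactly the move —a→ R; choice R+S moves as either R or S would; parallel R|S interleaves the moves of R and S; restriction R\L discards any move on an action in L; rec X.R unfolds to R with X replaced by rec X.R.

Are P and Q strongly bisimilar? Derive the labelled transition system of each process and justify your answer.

P ~ Q

Reachable graph of P (4 states):
  s0 = rec X. b.(b.X)\{a,b} + c.c.(X + 0) has moves --b--▸ s1, --c--▸ s2
  s1 = (b.(rec X. b.(b.X)\{a,b} + c.c.(X + 0)))\{a,b} has moves stopped
  s2 = c.((rec X. b.(b.X)\{a,b} + c.c.(X + 0)) + 0) has moves --c--▸ s3
  s3 = (rec X. b.(b.X)\{a,b} + c.c.(X + 0)) + 0 has moves --b--▸ s1, --c--▸ s2
Reachable graph of Q (4 states):
  t0 = rec X. b.(b.X)\{a,b} + (c.c.(X + 0) + 0) has moves --b--▸ t1, --c--▸ t2
  t1 = (b.(rec X. b.(b.X)\{a,b} + (c.c.(X + 0) + 0)))\{a,b} has moves stopped
  t2 = c.((rec X. b.(b.X)\{a,b} + (c.c.(X + 0) + 0)) + 0) has moves --c--▸ t3
  t3 = (rec X. b.(b.X)\{a,b} + (c.c.(X + 0) + 0)) + 0 has moves --b--▸ t1, --c--▸ t2
Coarsest stable partition (strong bisimilarity classes):
  B0 = {s0, s3, t0, t3}
  B1 = {s2, t2}
  B2 = {s1, t1}
s0 ∈ B0, t0 ∈ B0 → same block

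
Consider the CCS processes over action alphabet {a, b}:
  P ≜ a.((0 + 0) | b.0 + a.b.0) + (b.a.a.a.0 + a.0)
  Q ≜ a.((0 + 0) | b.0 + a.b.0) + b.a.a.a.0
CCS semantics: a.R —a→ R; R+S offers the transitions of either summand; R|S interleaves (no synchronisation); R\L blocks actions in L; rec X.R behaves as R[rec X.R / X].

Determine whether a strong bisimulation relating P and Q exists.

P ≁ Q

P's transition system — 8 states:
  s0 = a.((0 + 0) | b.0 + a.b.0) + (b.a.a.a.0 + a.0) :: -a-> s1, -a-> s2, -b-> s3
  s1 = (0 + 0) | b.0 + a.b.0 :: -a-> s4, -b-> s5
  s2 = 0 :: (no moves)
  s3 = a.a.a.0 :: -a-> s6
  s4 = b.0 :: -b-> s2
  s5 = (0 + 0) | 0 :: (no moves)
  s6 = a.a.0 :: -a-> s7
  s7 = a.0 :: -a-> s2
Q's transition system — 8 states:
  t0 = a.((0 + 0) | b.0 + a.b.0) + b.a.a.a.0 :: -a-> t1, -b-> t2
  t1 = (0 + 0) | b.0 + a.b.0 :: -a-> t3, -b-> t4
  t2 = a.a.a.0 :: -a-> t5
  t3 = b.0 :: -b-> t6
  t4 = (0 + 0) | 0 :: (no moves)
  t5 = a.a.0 :: -a-> t7
  t6 = 0 :: (no moves)
  t7 = a.0 :: -a-> t6
Partition-refinement fixed point:
  B0 = {s0}
  B1 = {s3, t2}
  B2 = {s6, t5}
  B3 = {s7, t7}
  B4 = {s2, s5, t4, t6}
  B5 = {s1, t1}
  B6 = {s4, t3}
  B7 = {t0}
s0 ∈ B0, t0 ∈ B7 → different blocks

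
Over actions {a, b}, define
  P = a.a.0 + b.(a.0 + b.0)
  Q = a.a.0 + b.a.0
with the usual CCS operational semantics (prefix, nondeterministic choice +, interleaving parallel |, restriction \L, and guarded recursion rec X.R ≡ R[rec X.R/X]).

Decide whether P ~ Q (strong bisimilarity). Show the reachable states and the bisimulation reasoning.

NO

Reachable graph of P (4 states):
  p0 = a.a.0 + b.(a.0 + b.0) → —a→ p1, —b→ p2
  p1 = a.0 → —a→ p3
  p2 = a.0 + b.0 → —a→ p3, —b→ p3
  p3 = 0 → stopped
Reachable graph of Q (3 states):
  q0 = a.a.0 + b.a.0 → —a→ q1, —b→ q1
  q1 = a.0 → —a→ q2
  q2 = 0 → stopped
Bisimilarity quotient blocks:
  B0 = {p0}
  B1 = {p2}
  B2 = {p3, q2}
  B3 = {p1, q1}
  B4 = {q0}
p0 ∈ B0, q0 ∈ B4 → different blocks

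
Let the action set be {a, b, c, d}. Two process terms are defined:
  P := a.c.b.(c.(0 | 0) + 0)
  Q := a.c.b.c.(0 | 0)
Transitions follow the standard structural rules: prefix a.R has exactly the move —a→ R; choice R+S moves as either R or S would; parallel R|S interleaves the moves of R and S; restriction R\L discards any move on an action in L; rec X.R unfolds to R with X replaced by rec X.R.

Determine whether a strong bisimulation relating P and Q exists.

P ~ Q

P's transition system — 5 states:
  m0 = a.c.b.(c.(0 | 0) + 0) has moves -a-> m1
  m1 = c.b.(c.(0 | 0) + 0) has moves -c-> m2
  m2 = b.(c.(0 | 0) + 0) has moves -b-> m3
  m3 = c.(0 | 0) + 0 has moves -c-> m4
  m4 = 0 | 0 has moves (no moves)
Q's transition system — 5 states:
  n0 = a.c.b.c.(0 | 0) has moves -a-> n1
  n1 = c.b.c.(0 | 0) has moves -c-> n2
  n2 = b.c.(0 | 0) has moves -b-> n3
  n3 = c.(0 | 0) has moves -c-> n4
  n4 = 0 | 0 has moves (no moves)
Coarsest stable partition (strong bisimilarity classes):
  B0 = {m0, n0}
  B1 = {m1, n1}
  B2 = {m2, n2}
  B3 = {m3, n3}
  B4 = {m4, n4}
m0 ∈ B0, n0 ∈ B0 → same block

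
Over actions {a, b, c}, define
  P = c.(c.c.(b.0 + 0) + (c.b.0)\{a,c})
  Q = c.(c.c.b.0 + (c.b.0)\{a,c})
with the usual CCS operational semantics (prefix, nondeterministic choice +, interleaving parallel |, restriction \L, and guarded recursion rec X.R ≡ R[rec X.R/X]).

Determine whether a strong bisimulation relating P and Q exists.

bisimilar

LTS(P): 5 reachable states
  p0 = c.(c.c.(b.0 + 0) + (c.b.0)\{a,c}) → =c=> p1
  p1 = c.c.(b.0 + 0) + (c.b.0)\{a,c} → =c=> p2
  p2 = c.(b.0 + 0) → =c=> p3
  p3 = b.0 + 0 → =b=> p4
  p4 = 0 → (no moves)
LTS(Q): 5 reachable states
  q0 = c.(c.c.b.0 + (c.b.0)\{a,c}) → =c=> q1
  q1 = c.c.b.0 + (c.b.0)\{a,c} → =c=> q2
  q2 = c.b.0 → =c=> q3
  q3 = b.0 → =b=> q4
  q4 = 0 → (no moves)
Bisimilarity quotient blocks:
  B0 = {p0, q0}
  B1 = {p1, q1}
  B2 = {p2, q2}
  B3 = {p3, q3}
  B4 = {p4, q4}
p0 ∈ B0, q0 ∈ B0 → same block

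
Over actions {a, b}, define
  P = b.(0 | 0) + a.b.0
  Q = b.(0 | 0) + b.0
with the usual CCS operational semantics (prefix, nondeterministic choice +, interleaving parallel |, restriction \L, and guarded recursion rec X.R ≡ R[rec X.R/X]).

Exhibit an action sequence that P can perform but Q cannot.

a

LTS(P): 4 reachable states
  s0 = b.(0 | 0) + a.b.0 → -a-> s1, -b-> s2
  s1 = b.0 → -b-> s3
  s2 = 0 | 0 → ·
  s3 = 0 → ·
LTS(Q): 3 reachable states
  t0 = b.(0 | 0) + b.0 → -b-> t1, -b-> t2
  t1 = 0 → ·
  t2 = 0 | 0 → ·
Run σ = ⟨a⟩ on P: start {s0}
  step 1 (a): {s1}
  P completes σ.
Run σ = ⟨a⟩ on Q: start {t0}
  step 1 (a): no successor for Q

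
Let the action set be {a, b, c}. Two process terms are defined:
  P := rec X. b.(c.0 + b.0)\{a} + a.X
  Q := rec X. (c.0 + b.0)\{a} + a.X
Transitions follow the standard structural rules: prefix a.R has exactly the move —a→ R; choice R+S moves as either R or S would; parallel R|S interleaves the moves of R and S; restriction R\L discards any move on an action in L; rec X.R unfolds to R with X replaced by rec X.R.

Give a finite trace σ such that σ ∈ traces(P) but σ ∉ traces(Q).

P's transition system — 3 states:
  s0 = rec X. b.(c.0 + b.0)\{a} + a.X → —a→ s0, —b→ s1
  s1 = (c.0 + b.0)\{a} → —b→ s2, —c→ s2
  s2 = 0\{a} → deadlocked
Q's transition system — 2 states:
  t0 = rec X. (c.0 + b.0)\{a} + a.X → —a→ t0, —b→ t1, —c→ t1
  t1 = 0\{a} → deadlocked
Run σ = ⟨bb⟩ on P: start {s0}
  step 1 (b): {s1}
  step 2 (b): {s2}
  P completes σ.
Run σ = ⟨bb⟩ on Q: start {t0}
  step 1 (b): {t1}
  step 2 (b): ∅  — Q cannot continue

bb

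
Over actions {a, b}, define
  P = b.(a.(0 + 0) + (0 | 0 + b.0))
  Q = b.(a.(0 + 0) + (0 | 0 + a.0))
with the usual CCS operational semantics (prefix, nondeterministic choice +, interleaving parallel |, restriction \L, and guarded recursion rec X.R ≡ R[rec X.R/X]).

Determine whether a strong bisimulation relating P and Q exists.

not bisimilar

P's transition system — 4 states:
  m0 = b.(a.(0 + 0) + (0 | 0 + b.0)) | --b--▸ m1
  m1 = a.(0 + 0) + (0 | 0 + b.0) | --a--▸ m2, --b--▸ m3
  m2 = 0 + 0 | ·
  m3 = 0 | ·
Q's transition system — 4 states:
  n0 = b.(a.(0 + 0) + (0 | 0 + a.0)) | --b--▸ n1
  n1 = a.(0 + 0) + (0 | 0 + a.0) | --a--▸ n2, --a--▸ n3
  n2 = 0 | ·
  n3 = 0 + 0 | ·
Bisimilarity quotient blocks:
  B0 = {m0}
  B1 = {m1}
  B2 = {m2, m3, n2, n3}
  B3 = {n0}
  B4 = {n1}
m0 ∈ B0, n0 ∈ B3 → different blocks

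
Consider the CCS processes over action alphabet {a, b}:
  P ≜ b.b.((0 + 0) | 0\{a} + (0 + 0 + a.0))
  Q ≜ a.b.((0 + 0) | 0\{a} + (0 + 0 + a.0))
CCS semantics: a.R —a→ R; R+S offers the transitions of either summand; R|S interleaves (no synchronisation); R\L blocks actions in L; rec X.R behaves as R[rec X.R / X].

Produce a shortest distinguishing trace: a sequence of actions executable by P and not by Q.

b

LTS(P): 4 reachable states
  m0 = b.b.((0 + 0) | 0\{a} + (0 + 0 + a.0)) :: --b--▸ m1
  m1 = b.((0 + 0) | 0\{a} + (0 + 0 + a.0)) :: --b--▸ m2
  m2 = (0 + 0) | 0\{a} + (0 + 0 + a.0) :: --a--▸ m3
  m3 = 0 :: deadlocked
LTS(Q): 4 reachable states
  n0 = a.b.((0 + 0) | 0\{a} + (0 + 0 + a.0)) :: --a--▸ n1
  n1 = b.((0 + 0) | 0\{a} + (0 + 0 + a.0)) :: --b--▸ n2
  n2 = (0 + 0) | 0\{a} + (0 + 0 + a.0) :: --a--▸ n3
  n3 = 0 :: deadlocked
Run σ = ⟨b⟩ on P: start {m0}
  after b @ step 1: {m1}
  P completes σ.
Run σ = ⟨b⟩ on Q: start {n0}
  after b @ step 1: ∅ (Q stuck)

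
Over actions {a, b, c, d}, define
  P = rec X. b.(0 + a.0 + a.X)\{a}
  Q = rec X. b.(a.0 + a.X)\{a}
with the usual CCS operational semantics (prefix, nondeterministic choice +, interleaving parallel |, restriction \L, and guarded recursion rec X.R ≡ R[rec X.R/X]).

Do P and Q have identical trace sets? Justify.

Reachable graph of P (2 states):
  s0 = rec X. b.(0 + a.0 + a.X)\{a} has moves —b→ s1
  s1 = (0 + a.0 + a.(rec X. b.(0 + a.0 + a.X)\{a}))\{a} has moves ∅
Reachable graph of Q (2 states):
  t0 = rec X. b.(a.0 + a.X)\{a} has moves —b→ t1
  t1 = (a.0 + a.(rec X. b.(a.0 + a.X)\{a}))\{a} has moves ∅
Bisimilarity quotient blocks:
  B0 = {s0, t0}
  B1 = {s1, t1}
s0 ∈ B0, t0 ∈ B0 → same block
Bisimilar ⇒ trace-equivalent.

traces(P) = traces(Q)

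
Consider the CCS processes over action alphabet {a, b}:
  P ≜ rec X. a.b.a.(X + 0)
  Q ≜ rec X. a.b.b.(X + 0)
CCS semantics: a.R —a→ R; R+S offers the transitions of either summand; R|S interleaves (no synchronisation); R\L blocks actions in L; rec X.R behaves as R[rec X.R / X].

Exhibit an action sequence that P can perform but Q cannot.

Reachable graph of P (4 states):
  u0 = rec X. a.b.a.(X + 0) has moves —a→ u1
  u1 = b.a.((rec X. a.b.a.(X + 0)) + 0) has moves —b→ u2
  u2 = a.((rec X. a.b.a.(X + 0)) + 0) has moves —a→ u3
  u3 = (rec X. a.b.a.(X + 0)) + 0 has moves —a→ u1
Reachable graph of Q (4 states):
  v0 = rec X. a.b.b.(X + 0) has moves —a→ v1
  v1 = b.b.((rec X. a.b.b.(X + 0)) + 0) has moves —b→ v2
  v2 = b.((rec X. a.b.b.(X + 0)) + 0) has moves —b→ v3
  v3 = (rec X. a.b.b.(X + 0)) + 0 has moves —a→ v1
Executing aba from P (initial set {u0}):
  step 1 (a): {u1}
  step 2 (b): {u2}
  step 3 (a): {u3}
  P completes σ.
Executing aba from Q (initial set {v0}):
  step 1 (a): {v1}
  step 2 (b): {v2}
  step 3 (a): ∅ (Q stuck)

aba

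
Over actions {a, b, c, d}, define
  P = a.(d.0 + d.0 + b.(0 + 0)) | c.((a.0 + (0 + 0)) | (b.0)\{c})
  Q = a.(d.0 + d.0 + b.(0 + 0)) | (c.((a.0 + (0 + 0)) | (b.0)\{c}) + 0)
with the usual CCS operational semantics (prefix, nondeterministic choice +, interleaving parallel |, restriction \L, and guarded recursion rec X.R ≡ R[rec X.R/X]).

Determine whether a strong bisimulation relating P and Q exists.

P's transition system — 20 states:
  p0 = a.(d.0 + d.0 + b.(0 + 0)) | c.((a.0 + (0 + 0)) | (b.0)\{c}) → —a→ p1, —c→ p2
  p1 = (d.0 + d.0 + b.(0 + 0)) | c.((a.0 + (0 + 0)) | (b.0)\{c}) → —b→ p3, —c→ p4, —d→ p5
  p2 = a.(d.0 + d.0 + b.(0 + 0)) | ((a.0 + (0 + 0)) | (b.0)\{c}) → —a→ p4, —a→ p6, —b→ p7
  p3 = (0 + 0) | c.((a.0 + (0 + 0)) | (b.0)\{c}) → —c→ p8
  p4 = (d.0 + d.0 + b.(0 + 0)) | ((a.0 + (0 + 0)) | (b.0)\{c}) → —a→ p9, —b→ p10, —b→ p8, —d→ p11
  p5 = 0 | c.((a.0 + (0 + 0)) | (b.0)\{c}) → —c→ p11
  p6 = a.(d.0 + d.0 + b.(0 + 0)) | (0 | (b.0)\{c}) → —a→ p9, —b→ p12
  p7 = a.(d.0 + d.0 + b.(0 + 0)) | ((a.0 + (0 + 0)) | 0\{c}) → —a→ p10, —a→ p12
  p8 = (0 + 0) | ((a.0 + (0 + 0)) | (b.0)\{c}) → —a→ p13, —b→ p14
  p9 = (d.0 + d.0 + b.(0 + 0)) | (0 | (b.0)\{c}) → —b→ p13, —b→ p15, —d→ p16
  p10 = (d.0 + d.0 + b.(0 + 0)) | ((a.0 + (0 + 0)) | 0\{c}) → —a→ p15, —b→ p14, —d→ p17
  p11 = 0 | ((a.0 + (0 + 0)) | (b.0)\{c}) → —a→ p16, —b→ p17
  p12 = a.(d.0 + d.0 + b.(0 + 0)) | (0 | 0\{c}) → —a→ p15
  p13 = (0 + 0) | (0 | (b.0)\{c}) → —b→ p18
  p14 = (0 + 0) | ((a.0 + (0 + 0)) | 0\{c}) → —a→ p18
  p15 = (d.0 + d.0 + b.(0 + 0)) | (0 | 0\{c}) → —b→ p18, —d→ p19
  p16 = 0 | (0 | (b.0)\{c}) → —b→ p19
  p17 = 0 | ((a.0 + (0 + 0)) | 0\{c}) → —a→ p19
  p18 = (0 + 0) | (0 | 0\{c}) → deadlocked
  p19 = 0 | (0 | 0\{c}) → deadlocked
Q's transition system — 20 states:
  q0 = a.(d.0 + d.0 + b.(0 + 0)) | (c.((a.0 + (0 + 0)) | (b.0)\{c}) + 0) → —a→ q1, —c→ q2
  q1 = (d.0 + d.0 + b.(0 + 0)) | (c.((a.0 + (0 + 0)) | (b.0)\{c}) + 0) → —b→ q3, —c→ q4, —d→ q5
  q2 = a.(d.0 + d.0 + b.(0 + 0)) | ((a.0 + (0 + 0)) | (b.0)\{c}) → —a→ q4, —a→ q6, —b→ q7
  q3 = (0 + 0) | (c.((a.0 + (0 + 0)) | (b.0)\{c}) + 0) → —c→ q8
  q4 = (d.0 + d.0 + b.(0 + 0)) | ((a.0 + (0 + 0)) | (b.0)\{c}) → —a→ q9, —b→ q10, —b→ q8, —d→ q11
  q5 = 0 | (c.((a.0 + (0 + 0)) | (b.0)\{c}) + 0) → —c→ q11
  q6 = a.(d.0 + d.0 + b.(0 + 0)) | (0 | (b.0)\{c}) → —a→ q9, —b→ q12
  q7 = a.(d.0 + d.0 + b.(0 + 0)) | ((a.0 + (0 + 0)) | 0\{c}) → —a→ q10, —a→ q12
  q8 = (0 + 0) | ((a.0 + (0 + 0)) | (b.0)\{c}) → —a→ q13, —b→ q14
  q9 = (d.0 + d.0 + b.(0 + 0)) | (0 | (b.0)\{c}) → —b→ q13, —b→ q15, —d→ q16
  q10 = (d.0 + d.0 + b.(0 + 0)) | ((a.0 + (0 + 0)) | 0\{c}) → —a→ q15, —b→ q14, —d→ q17
  q11 = 0 | ((a.0 + (0 + 0)) | (b.0)\{c}) → —a→ q16, —b→ q17
  q12 = a.(d.0 + d.0 + b.(0 + 0)) | (0 | 0\{c}) → —a→ q15
  q13 = (0 + 0) | (0 | (b.0)\{c}) → —b→ q18
  q14 = (0 + 0) | ((a.0 + (0 + 0)) | 0\{c}) → —a→ q18
  q15 = (d.0 + d.0 + b.(0 + 0)) | (0 | 0\{c}) → —b→ q18, —d→ q19
  q16 = 0 | (0 | (b.0)\{c}) → —b→ q19
  q17 = 0 | ((a.0 + (0 + 0)) | 0\{c}) → —a→ q19
  q18 = (0 + 0) | (0 | 0\{c}) → deadlocked
  q19 = 0 | (0 | 0\{c}) → deadlocked
Partition-refinement fixed point:
  B0 = {p0, q0}
  B1 = {p2, q2}
  B2 = {p6, q6}
  B3 = {p12, q12}
  B4 = {p15, q15}
  B5 = {p18, p19, q18, q19}
  B6 = {p9, q9}
  B7 = {p13, p16, q13, q16}
  B8 = {p7, q7}
  B9 = {p10, q10}
  B10 = {p14, p17, q14, q17}
  B11 = {p4, q4}
  B12 = {p11, p8, q11, q8}
  B13 = {p1, q1}
  B14 = {p3, p5, q3, q5}
p0 ∈ B0, q0 ∈ B0 → same block

YES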